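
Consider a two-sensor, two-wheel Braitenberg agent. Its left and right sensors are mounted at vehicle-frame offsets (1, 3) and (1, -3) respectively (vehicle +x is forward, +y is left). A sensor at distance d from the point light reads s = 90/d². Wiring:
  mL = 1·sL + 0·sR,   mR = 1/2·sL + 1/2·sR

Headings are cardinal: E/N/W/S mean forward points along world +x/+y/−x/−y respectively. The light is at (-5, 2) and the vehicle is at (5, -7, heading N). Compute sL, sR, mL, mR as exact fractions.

left sensor world pos  = (2, -6); dL² = 113
right sensor world pos = (8, -6); dR² = 233
sL = 90/113 = 90/113
sR = 90/233 = 90/233
mL = 1·sL + 0·sR = 90/113
mR = 1/2·sL + 1/2·sR = 15570/26329

90/113 90/233 90/113 15570/26329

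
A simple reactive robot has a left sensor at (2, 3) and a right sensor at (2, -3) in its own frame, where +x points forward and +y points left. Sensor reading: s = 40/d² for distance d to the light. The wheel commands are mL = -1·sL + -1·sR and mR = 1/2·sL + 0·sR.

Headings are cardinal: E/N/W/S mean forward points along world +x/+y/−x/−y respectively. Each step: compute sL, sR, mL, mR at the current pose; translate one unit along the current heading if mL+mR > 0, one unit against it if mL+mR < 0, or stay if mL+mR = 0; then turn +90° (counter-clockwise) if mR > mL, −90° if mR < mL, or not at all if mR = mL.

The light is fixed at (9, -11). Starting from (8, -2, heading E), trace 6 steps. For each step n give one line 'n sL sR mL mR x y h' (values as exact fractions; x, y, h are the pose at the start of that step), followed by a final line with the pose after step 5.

n=0: pose=(8,-2,E); sL=8/29, sR=40/37; mL=-1456/1073, mR=4/29; mL+mR=-1308/1073 → advance -1; mR−mL=1604/1073 → turn +1·90°
n=1: pose=(7,-2,N); sL=20/73, sR=20/61; mL=-2680/4453, mR=10/73; mL+mR=-2070/4453 → advance -1; mR−mL=3290/4453 → turn +1·90°
n=2: pose=(7,-3,W); sL=40/41, sR=40/137; mL=-7120/5617, mR=20/41; mL+mR=-4380/5617 → advance -1; mR−mL=9860/5617 → turn +1·90°
n=3: pose=(8,-3,S); sL=1, sR=10/13; mL=-23/13, mR=1/2; mL+mR=-33/26 → advance -1; mR−mL=59/26 → turn +1·90°
n=4: pose=(8,-2,E); sL=8/29, sR=40/37; mL=-1456/1073, mR=4/29; mL+mR=-1308/1073 → advance -1; mR−mL=1604/1073 → turn +1·90°
n=5: pose=(7,-2,N); sL=20/73, sR=20/61; mL=-2680/4453, mR=10/73; mL+mR=-2070/4453 → advance -1; mR−mL=3290/4453 → turn +1·90°

0 8/29 40/37 -1456/1073 4/29 8 -2 E
1 20/73 20/61 -2680/4453 10/73 7 -2 N
2 40/41 40/137 -7120/5617 20/41 7 -3 W
3 1 10/13 -23/13 1/2 8 -3 S
4 8/29 40/37 -1456/1073 4/29 8 -2 E
5 20/73 20/61 -2680/4453 10/73 7 -2 N
final 7 -3 W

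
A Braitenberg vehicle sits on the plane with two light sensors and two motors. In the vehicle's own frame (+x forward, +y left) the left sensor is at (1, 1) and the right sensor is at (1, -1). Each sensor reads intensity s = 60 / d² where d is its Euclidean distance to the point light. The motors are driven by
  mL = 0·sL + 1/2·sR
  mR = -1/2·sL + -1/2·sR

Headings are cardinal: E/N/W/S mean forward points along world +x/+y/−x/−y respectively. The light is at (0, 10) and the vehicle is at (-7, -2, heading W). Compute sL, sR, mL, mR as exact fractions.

left sensor world pos  = (-8, -3); dL² = 233
right sensor world pos = (-8, -1); dR² = 185
sL = 60/233 = 60/233
sR = 60/185 = 12/37
mL = 0·sL + 1/2·sR = 6/37
mR = -1/2·sL + -1/2·sR = -2508/8621

60/233 12/37 6/37 -2508/8621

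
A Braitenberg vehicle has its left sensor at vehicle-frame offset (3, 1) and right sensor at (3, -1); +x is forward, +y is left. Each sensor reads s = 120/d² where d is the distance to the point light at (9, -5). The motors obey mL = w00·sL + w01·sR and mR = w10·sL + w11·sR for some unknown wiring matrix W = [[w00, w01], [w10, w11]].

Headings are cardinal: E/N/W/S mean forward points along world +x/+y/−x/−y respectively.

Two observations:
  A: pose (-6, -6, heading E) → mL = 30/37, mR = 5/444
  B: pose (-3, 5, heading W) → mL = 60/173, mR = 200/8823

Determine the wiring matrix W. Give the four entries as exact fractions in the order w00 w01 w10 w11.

obs A: pose=(-6,-6,E) → sL=5/6, sR=30/37, mL=30/37, mR=5/444
obs B: pose=(-3,5,W) → sL=20/51, sR=60/173, mL=60/173, mR=200/8823
sensor matrix S = [[5/6, 30/37], [20/51, 60/173]]; det S = -3150/108817
solve [mL_A; mL_B] = S·[w00; w01] and [mR_A; mR_B] = S·[w10; w11]:
  w00 = 0, w01 = 1, w10 = 1/2, w11 = -1/2

0 1 1/2 -1/2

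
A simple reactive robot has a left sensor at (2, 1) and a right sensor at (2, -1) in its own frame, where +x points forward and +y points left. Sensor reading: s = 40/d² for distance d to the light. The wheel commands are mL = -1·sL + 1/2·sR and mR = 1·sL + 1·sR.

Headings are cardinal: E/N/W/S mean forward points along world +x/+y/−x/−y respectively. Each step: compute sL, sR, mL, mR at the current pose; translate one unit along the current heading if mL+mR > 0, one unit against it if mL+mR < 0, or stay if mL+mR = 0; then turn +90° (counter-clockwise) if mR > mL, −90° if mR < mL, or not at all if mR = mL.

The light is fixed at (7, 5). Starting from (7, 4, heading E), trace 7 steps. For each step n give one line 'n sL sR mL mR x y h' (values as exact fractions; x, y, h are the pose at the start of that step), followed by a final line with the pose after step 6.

n=0: pose=(7,4,E); sL=10, sR=5; mL=-15/2, mR=15; mL+mR=15/2 → advance +1; mR−mL=45/2 → turn +1·90°
n=1: pose=(8,4,N); sL=40, sR=8; mL=-36, mR=48; mL+mR=12 → advance +1; mR−mL=84 → turn +1·90°
n=2: pose=(8,5,W); sL=20, sR=20; mL=-10, mR=40; mL+mR=30 → advance +1; mR−mL=50 → turn +1·90°
n=3: pose=(7,5,S); sL=8, sR=8; mL=-4, mR=16; mL+mR=12 → advance +1; mR−mL=20 → turn +1·90°
n=4: pose=(7,4,E); sL=10, sR=5; mL=-15/2, mR=15; mL+mR=15/2 → advance +1; mR−mL=45/2 → turn +1·90°
n=5: pose=(8,4,N); sL=40, sR=8; mL=-36, mR=48; mL+mR=12 → advance +1; mR−mL=84 → turn +1·90°
n=6: pose=(8,5,W); sL=20, sR=20; mL=-10, mR=40; mL+mR=30 → advance +1; mR−mL=50 → turn +1·90°

0 10 5 -15/2 15 7 4 E
1 40 8 -36 48 8 4 N
2 20 20 -10 40 8 5 W
3 8 8 -4 16 7 5 S
4 10 5 -15/2 15 7 4 E
5 40 8 -36 48 8 4 N
6 20 20 -10 40 8 5 W
final 7 5 S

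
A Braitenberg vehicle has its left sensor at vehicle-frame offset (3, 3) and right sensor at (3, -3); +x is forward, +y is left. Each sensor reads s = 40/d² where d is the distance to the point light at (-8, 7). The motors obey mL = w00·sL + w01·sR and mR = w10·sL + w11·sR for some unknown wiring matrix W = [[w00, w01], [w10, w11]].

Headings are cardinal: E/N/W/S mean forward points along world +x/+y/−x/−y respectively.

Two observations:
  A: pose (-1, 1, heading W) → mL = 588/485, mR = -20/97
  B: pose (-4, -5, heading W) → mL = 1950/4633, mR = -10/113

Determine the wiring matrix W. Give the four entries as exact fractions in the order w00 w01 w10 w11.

obs A: pose=(-1,1,W) → sL=40/97, sR=8/5, mL=588/485, mR=-20/97
obs B: pose=(-4,-5,W) → sL=20/113, sR=20/41, mL=1950/4633, mR=-10/113
sensor matrix S = [[40/97, 8/5], [20/113, 20/41]]; det S = -36864/449401
solve [mL_A; mL_B] = S·[w00; w01] and [mR_A; mR_B] = S·[w10; w11]:
  w00 = 1, w01 = 1/2, w10 = -1/2, w11 = 0

1 1/2 -1/2 0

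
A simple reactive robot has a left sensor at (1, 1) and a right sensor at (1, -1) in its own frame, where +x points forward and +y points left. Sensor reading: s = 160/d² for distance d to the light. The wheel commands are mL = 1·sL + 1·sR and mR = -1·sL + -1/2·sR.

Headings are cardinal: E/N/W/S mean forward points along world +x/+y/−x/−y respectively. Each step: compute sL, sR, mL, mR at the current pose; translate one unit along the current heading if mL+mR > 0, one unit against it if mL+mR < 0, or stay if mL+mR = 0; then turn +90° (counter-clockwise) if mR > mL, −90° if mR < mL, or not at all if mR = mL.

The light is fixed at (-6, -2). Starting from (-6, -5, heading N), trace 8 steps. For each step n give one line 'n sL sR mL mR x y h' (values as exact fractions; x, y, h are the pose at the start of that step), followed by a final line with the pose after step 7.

0 32 32 64 -48 -6 -5 N
1 80 16 96 -88 -6 -4 E
2 160/13 160/9 3520/117 -2480/117 -5 -4 S
3 10 40 50 -30 -5 -5 W
4 32 32 64 -48 -6 -5 N
5 80 16 96 -88 -6 -4 E
6 160/13 160/9 3520/117 -2480/117 -5 -4 S
7 10 40 50 -30 -5 -5 W
final -6 -5 N

n=0: pose=(-6,-5,N); sL=32, sR=32; mL=64, mR=-48; mL+mR=16 → advance +1; mR−mL=-112 → turn -1·90°
n=1: pose=(-6,-4,E); sL=80, sR=16; mL=96, mR=-88; mL+mR=8 → advance +1; mR−mL=-184 → turn -1·90°
n=2: pose=(-5,-4,S); sL=160/13, sR=160/9; mL=3520/117, mR=-2480/117; mL+mR=80/9 → advance +1; mR−mL=-2000/39 → turn -1·90°
n=3: pose=(-5,-5,W); sL=10, sR=40; mL=50, mR=-30; mL+mR=20 → advance +1; mR−mL=-80 → turn -1·90°
n=4: pose=(-6,-5,N); sL=32, sR=32; mL=64, mR=-48; mL+mR=16 → advance +1; mR−mL=-112 → turn -1·90°
n=5: pose=(-6,-4,E); sL=80, sR=16; mL=96, mR=-88; mL+mR=8 → advance +1; mR−mL=-184 → turn -1·90°
n=6: pose=(-5,-4,S); sL=160/13, sR=160/9; mL=3520/117, mR=-2480/117; mL+mR=80/9 → advance +1; mR−mL=-2000/39 → turn -1·90°
n=7: pose=(-5,-5,W); sL=10, sR=40; mL=50, mR=-30; mL+mR=20 → advance +1; mR−mL=-80 → turn -1·90°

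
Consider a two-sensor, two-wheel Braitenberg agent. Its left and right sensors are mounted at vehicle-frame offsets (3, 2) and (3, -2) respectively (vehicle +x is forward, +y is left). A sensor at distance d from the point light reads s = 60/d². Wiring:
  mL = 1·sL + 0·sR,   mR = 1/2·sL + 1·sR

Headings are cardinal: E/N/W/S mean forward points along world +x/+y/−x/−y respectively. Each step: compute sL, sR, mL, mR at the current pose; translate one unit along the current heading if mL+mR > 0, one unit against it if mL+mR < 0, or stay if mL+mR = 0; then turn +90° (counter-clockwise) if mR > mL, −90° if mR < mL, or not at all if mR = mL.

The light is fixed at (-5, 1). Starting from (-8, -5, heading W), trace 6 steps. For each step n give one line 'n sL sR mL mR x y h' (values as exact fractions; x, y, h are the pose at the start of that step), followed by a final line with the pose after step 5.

n=0: pose=(-8,-5,W); sL=3/5, sR=15/13; mL=3/5, mR=189/130; mL+mR=267/130 → advance +1; mR−mL=111/130 → turn +1·90°
n=1: pose=(-9,-5,S); sL=12/17, sR=20/39; mL=12/17, mR=574/663; mL+mR=1042/663 → advance +1; mR−mL=106/663 → turn +1·90°
n=2: pose=(-9,-6,E); sL=30/13, sR=30/41; mL=30/13, mR=1005/533; mL+mR=2235/533 → advance +1; mR−mL=-225/533 → turn -1·90°
n=3: pose=(-8,-6,S); sL=60/101, sR=12/25; mL=60/101, mR=1962/2525; mL+mR=3462/2525 → advance +1; mR−mL=462/2525 → turn +1·90°
n=4: pose=(-8,-7,E); sL=5/3, sR=3/5; mL=5/3, mR=43/30; mL+mR=31/10 → advance +1; mR−mL=-7/30 → turn -1·90°
n=5: pose=(-7,-7,S); sL=60/121, sR=60/137; mL=60/121, mR=11370/16577; mL+mR=19590/16577 → advance +1; mR−mL=3150/16577 → turn +1·90°

0 3/5 15/13 3/5 189/130 -8 -5 W
1 12/17 20/39 12/17 574/663 -9 -5 S
2 30/13 30/41 30/13 1005/533 -9 -6 E
3 60/101 12/25 60/101 1962/2525 -8 -6 S
4 5/3 3/5 5/3 43/30 -8 -7 E
5 60/121 60/137 60/121 11370/16577 -7 -7 S
final -7 -8 E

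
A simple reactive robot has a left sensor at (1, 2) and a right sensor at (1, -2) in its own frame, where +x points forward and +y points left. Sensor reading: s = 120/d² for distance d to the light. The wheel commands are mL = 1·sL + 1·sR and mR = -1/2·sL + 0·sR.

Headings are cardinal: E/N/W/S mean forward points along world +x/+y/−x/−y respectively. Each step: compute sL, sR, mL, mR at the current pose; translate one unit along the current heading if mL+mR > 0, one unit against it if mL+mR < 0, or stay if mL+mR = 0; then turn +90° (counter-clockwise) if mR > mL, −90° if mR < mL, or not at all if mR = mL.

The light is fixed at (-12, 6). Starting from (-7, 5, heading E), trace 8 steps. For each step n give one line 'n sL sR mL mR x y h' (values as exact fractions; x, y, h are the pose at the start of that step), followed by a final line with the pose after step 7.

n=0: pose=(-7,5,E); sL=120/37, sR=8/3; mL=656/111, mR=-60/37; mL+mR=476/111 → advance +1; mR−mL=-836/111 → turn -1·90°
n=1: pose=(-6,5,S); sL=30/17, sR=6; mL=132/17, mR=-15/17; mL+mR=117/17 → advance +1; mR−mL=-147/17 → turn -1·90°
n=2: pose=(-6,4,W); sL=120/41, sR=24/5; mL=1584/205, mR=-60/41; mL+mR=1284/205 → advance +1; mR−mL=-1884/205 → turn -1·90°
n=3: pose=(-7,4,N); sL=12, sR=12/5; mL=72/5, mR=-6; mL+mR=42/5 → advance +1; mR−mL=-102/5 → turn -1·90°
n=4: pose=(-7,5,E); sL=120/37, sR=8/3; mL=656/111, mR=-60/37; mL+mR=476/111 → advance +1; mR−mL=-836/111 → turn -1·90°
n=5: pose=(-6,5,S); sL=30/17, sR=6; mL=132/17, mR=-15/17; mL+mR=117/17 → advance +1; mR−mL=-147/17 → turn -1·90°
n=6: pose=(-6,4,W); sL=120/41, sR=24/5; mL=1584/205, mR=-60/41; mL+mR=1284/205 → advance +1; mR−mL=-1884/205 → turn -1·90°
n=7: pose=(-7,4,N); sL=12, sR=12/5; mL=72/5, mR=-6; mL+mR=42/5 → advance +1; mR−mL=-102/5 → turn -1·90°

0 120/37 8/3 656/111 -60/37 -7 5 E
1 30/17 6 132/17 -15/17 -6 5 S
2 120/41 24/5 1584/205 -60/41 -6 4 W
3 12 12/5 72/5 -6 -7 4 N
4 120/37 8/3 656/111 -60/37 -7 5 E
5 30/17 6 132/17 -15/17 -6 5 S
6 120/41 24/5 1584/205 -60/41 -6 4 W
7 12 12/5 72/5 -6 -7 4 N
final -7 5 E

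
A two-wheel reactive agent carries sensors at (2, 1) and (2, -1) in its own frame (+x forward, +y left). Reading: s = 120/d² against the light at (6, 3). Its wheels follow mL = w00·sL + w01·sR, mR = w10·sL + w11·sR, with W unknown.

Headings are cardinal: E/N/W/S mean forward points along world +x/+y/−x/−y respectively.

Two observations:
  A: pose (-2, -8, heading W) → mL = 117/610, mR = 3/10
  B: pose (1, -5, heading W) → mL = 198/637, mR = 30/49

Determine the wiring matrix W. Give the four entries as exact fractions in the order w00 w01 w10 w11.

obs A: pose=(-2,-8,W) → sL=30/61, sR=3/5, mL=117/610, mR=3/10
obs B: pose=(1,-5,W) → sL=12/13, sR=60/49, mL=198/637, mR=30/49
sensor matrix S = [[30/61, 3/5], [12/13, 60/49]]; det S = 9396/194285
solve [mL_A; mL_B] = S·[w00; w01] and [mR_A; mR_B] = S·[w10; w11]:
  w00 = 1, w01 = -1/2, w10 = 0, w11 = 1/2

1 -1/2 0 1/2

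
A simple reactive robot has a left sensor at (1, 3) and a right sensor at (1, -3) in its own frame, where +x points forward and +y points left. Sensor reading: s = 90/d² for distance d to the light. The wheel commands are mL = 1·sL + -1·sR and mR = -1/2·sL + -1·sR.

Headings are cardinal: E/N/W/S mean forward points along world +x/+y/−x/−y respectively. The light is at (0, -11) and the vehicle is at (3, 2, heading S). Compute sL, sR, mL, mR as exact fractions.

1/2 5/8 -1/8 -7/8

left sensor world pos  = (6, 1); dL² = 180
right sensor world pos = (0, 1); dR² = 144
sL = 90/180 = 1/2
sR = 90/144 = 5/8
mL = 1·sL + -1·sR = -1/8
mR = -1/2·sL + -1·sR = -7/8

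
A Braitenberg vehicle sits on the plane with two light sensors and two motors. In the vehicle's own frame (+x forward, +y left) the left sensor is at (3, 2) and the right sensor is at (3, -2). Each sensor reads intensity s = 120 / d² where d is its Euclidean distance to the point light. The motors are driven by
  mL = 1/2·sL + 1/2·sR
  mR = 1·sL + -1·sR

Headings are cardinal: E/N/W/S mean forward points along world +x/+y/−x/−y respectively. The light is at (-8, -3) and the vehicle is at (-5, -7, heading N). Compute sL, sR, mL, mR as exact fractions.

60 60/13 420/13 720/13

left sensor world pos  = (-7, -4); dL² = 2
right sensor world pos = (-3, -4); dR² = 26
sL = 120/2 = 60
sR = 120/26 = 60/13
mL = 1/2·sL + 1/2·sR = 420/13
mR = 1·sL + -1·sR = 720/13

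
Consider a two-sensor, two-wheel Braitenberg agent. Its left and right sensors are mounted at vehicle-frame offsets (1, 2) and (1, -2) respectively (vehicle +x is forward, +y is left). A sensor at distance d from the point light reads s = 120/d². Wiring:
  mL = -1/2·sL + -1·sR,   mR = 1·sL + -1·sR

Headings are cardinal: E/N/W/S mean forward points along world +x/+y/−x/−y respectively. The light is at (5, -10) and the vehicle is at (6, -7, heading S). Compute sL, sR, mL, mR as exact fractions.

left sensor world pos  = (8, -8); dL² = 13
right sensor world pos = (4, -8); dR² = 5
sL = 120/13 = 120/13
sR = 120/5 = 24
mL = -1/2·sL + -1·sR = -372/13
mR = 1·sL + -1·sR = -192/13

120/13 24 -372/13 -192/13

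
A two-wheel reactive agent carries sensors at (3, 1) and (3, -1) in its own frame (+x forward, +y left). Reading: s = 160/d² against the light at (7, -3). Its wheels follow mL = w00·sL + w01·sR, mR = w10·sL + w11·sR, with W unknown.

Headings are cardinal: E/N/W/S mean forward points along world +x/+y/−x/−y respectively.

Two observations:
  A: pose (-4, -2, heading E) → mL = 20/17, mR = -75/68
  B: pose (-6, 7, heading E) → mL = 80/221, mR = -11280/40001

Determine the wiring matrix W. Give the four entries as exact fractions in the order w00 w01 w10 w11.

obs A: pose=(-4,-2,E) → sL=40/17, sR=5/2, mL=20/17, mR=-75/68
obs B: pose=(-6,7,E) → sL=160/221, sR=160/181, mL=80/221, mR=-11280/40001
sensor matrix S = [[40/17, 5/2], [160/221, 160/181]]; det S = 10800/40001
solve [mL_A; mL_B] = S·[w00; w01] and [mR_A; mR_B] = S·[w10; w11]:
  w00 = 1/2, w01 = 0, w10 = -1, w11 = 1/2

1/2 0 -1 1/2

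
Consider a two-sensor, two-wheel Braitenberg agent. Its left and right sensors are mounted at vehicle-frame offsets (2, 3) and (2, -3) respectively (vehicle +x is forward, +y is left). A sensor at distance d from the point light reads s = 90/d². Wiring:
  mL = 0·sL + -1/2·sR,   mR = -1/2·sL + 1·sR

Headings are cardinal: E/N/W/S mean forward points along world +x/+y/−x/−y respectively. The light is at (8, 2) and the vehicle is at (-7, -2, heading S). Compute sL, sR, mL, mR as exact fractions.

left sensor world pos  = (-4, -4); dL² = 180
right sensor world pos = (-10, -4); dR² = 360
sL = 90/180 = 1/2
sR = 90/360 = 1/4
mL = 0·sL + -1/2·sR = -1/8
mR = -1/2·sL + 1·sR = 0

1/2 1/4 -1/8 0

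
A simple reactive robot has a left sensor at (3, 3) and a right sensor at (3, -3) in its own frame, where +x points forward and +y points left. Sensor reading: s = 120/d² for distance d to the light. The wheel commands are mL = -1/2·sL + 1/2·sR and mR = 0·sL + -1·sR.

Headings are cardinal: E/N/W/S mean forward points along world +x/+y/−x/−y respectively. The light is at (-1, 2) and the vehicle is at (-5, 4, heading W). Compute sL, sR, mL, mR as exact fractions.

left sensor world pos  = (-8, 1); dL² = 50
right sensor world pos = (-8, 7); dR² = 74
sL = 120/50 = 12/5
sR = 120/74 = 60/37
mL = -1/2·sL + 1/2·sR = -72/185
mR = 0·sL + -1·sR = -60/37

12/5 60/37 -72/185 -60/37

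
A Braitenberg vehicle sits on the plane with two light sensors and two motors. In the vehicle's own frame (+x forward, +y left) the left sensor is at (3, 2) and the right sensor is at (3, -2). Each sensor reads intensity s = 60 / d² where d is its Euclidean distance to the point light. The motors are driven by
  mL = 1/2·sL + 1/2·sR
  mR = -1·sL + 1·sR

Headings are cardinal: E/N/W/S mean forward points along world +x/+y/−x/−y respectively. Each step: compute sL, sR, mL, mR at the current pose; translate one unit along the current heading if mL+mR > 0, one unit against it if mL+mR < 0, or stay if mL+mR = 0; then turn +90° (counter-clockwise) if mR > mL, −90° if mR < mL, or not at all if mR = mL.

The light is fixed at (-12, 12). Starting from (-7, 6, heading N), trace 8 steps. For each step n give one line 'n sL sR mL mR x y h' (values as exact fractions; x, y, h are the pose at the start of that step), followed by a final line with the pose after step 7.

n=0: pose=(-7,6,N); sL=10/3, sR=30/29; mL=190/87, mR=-200/87; mL+mR=-10/87 → advance -1; mR−mL=-130/29 → turn -1·90°
n=1: pose=(-7,5,E); sL=60/89, sR=12/29; mL=1404/2581, mR=-672/2581; mL+mR=732/2581 → advance +1; mR−mL=-2076/2581 → turn -1·90°
n=2: pose=(-6,5,S); sL=15/41, sR=15/29; mL=525/1189, mR=180/1189; mL+mR=705/1189 → advance +1; mR−mL=-345/1189 → turn -1·90°
n=3: pose=(-6,4,W); sL=60/109, sR=4/3; mL=308/327, mR=256/327; mL+mR=188/109 → advance +1; mR−mL=-52/327 → turn -1·90°
n=4: pose=(-7,4,N); sL=30/17, sR=30/37; mL=810/629, mR=-600/629; mL+mR=210/629 → advance +1; mR−mL=-1410/629 → turn -1·90°
n=5: pose=(-7,5,E); sL=60/89, sR=12/29; mL=1404/2581, mR=-672/2581; mL+mR=732/2581 → advance +1; mR−mL=-2076/2581 → turn -1·90°
n=6: pose=(-6,5,S); sL=15/41, sR=15/29; mL=525/1189, mR=180/1189; mL+mR=705/1189 → advance +1; mR−mL=-345/1189 → turn -1·90°
n=7: pose=(-6,4,W); sL=60/109, sR=4/3; mL=308/327, mR=256/327; mL+mR=188/109 → advance +1; mR−mL=-52/327 → turn -1·90°

0 10/3 30/29 190/87 -200/87 -7 6 N
1 60/89 12/29 1404/2581 -672/2581 -7 5 E
2 15/41 15/29 525/1189 180/1189 -6 5 S
3 60/109 4/3 308/327 256/327 -6 4 W
4 30/17 30/37 810/629 -600/629 -7 4 N
5 60/89 12/29 1404/2581 -672/2581 -7 5 E
6 15/41 15/29 525/1189 180/1189 -6 5 S
7 60/109 4/3 308/327 256/327 -6 4 W
final -7 4 N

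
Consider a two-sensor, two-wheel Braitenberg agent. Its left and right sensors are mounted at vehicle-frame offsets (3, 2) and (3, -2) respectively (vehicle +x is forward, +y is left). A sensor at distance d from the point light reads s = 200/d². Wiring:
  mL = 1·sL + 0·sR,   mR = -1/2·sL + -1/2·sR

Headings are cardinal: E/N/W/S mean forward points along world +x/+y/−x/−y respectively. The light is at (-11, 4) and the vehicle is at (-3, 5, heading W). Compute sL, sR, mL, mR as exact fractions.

left sensor world pos  = (-6, 3); dL² = 26
right sensor world pos = (-6, 7); dR² = 34
sL = 200/26 = 100/13
sR = 200/34 = 100/17
mL = 1·sL + 0·sR = 100/13
mR = -1/2·sL + -1/2·sR = -1500/221

100/13 100/17 100/13 -1500/221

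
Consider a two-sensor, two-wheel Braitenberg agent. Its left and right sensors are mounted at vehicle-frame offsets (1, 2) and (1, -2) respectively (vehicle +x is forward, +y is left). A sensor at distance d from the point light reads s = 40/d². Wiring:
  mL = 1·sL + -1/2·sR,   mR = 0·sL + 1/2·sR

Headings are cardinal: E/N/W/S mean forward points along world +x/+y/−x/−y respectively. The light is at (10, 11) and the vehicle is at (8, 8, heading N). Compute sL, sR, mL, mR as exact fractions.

left sensor world pos  = (6, 9); dL² = 20
right sensor world pos = (10, 9); dR² = 4
sL = 40/20 = 2
sR = 40/4 = 10
mL = 1·sL + -1/2·sR = -3
mR = 0·sL + 1/2·sR = 5

2 10 -3 5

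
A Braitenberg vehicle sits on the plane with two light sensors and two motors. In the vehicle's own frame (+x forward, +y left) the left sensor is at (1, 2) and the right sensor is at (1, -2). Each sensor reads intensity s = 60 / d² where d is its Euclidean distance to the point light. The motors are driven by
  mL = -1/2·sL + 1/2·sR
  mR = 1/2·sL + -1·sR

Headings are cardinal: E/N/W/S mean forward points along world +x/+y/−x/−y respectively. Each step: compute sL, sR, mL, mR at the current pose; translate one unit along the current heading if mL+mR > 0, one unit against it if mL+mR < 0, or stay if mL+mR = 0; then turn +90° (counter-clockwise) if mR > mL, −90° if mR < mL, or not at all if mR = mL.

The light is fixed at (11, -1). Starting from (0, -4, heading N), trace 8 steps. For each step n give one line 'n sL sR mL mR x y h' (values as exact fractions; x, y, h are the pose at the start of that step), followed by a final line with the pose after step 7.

n=0: pose=(0,-4,N); sL=60/173, sR=12/17; mL=528/2941, mR=-1566/2941; mL+mR=-6/17 → advance -1; mR−mL=-2094/2941 → turn -1·90°
n=1: pose=(0,-5,E); sL=15/26, sR=15/34; mL=-15/221, mR=-135/884; mL+mR=-15/68 → advance -1; mR−mL=-75/884 → turn -1·90°
n=2: pose=(-1,-5,S); sL=12/25, sR=60/221; mL=-576/5525, mR=-174/5525; mL+mR=-30/221 → advance -1; mR−mL=402/5525 → turn +1·90°
n=3: pose=(-1,-4,E); sL=30/61, sR=30/73; mL=-180/4453, mR=-735/4453; mL+mR=-15/73 → advance -1; mR−mL=-555/4453 → turn -1·90°
n=4: pose=(-2,-4,S); sL=60/137, sR=60/241; mL=-3120/33017, mR=-990/33017; mL+mR=-30/241 → advance -1; mR−mL=2130/33017 → turn +1·90°
n=5: pose=(-2,-3,E); sL=5/12, sR=3/8; mL=-1/48, mR=-1/6; mL+mR=-3/16 → advance -1; mR−mL=-7/48 → turn -1·90°
n=6: pose=(-3,-3,S); sL=20/51, sR=12/53; mL=-224/2703, mR=-82/2703; mL+mR=-6/53 → advance -1; mR−mL=142/2703 → turn +1·90°
n=7: pose=(-3,-2,E); sL=6/17, sR=30/89; mL=-12/1513, mR=-243/1513; mL+mR=-15/89 → advance -1; mR−mL=-231/1513 → turn -1·90°

0 60/173 12/17 528/2941 -1566/2941 0 -4 N
1 15/26 15/34 -15/221 -135/884 0 -5 E
2 12/25 60/221 -576/5525 -174/5525 -1 -5 S
3 30/61 30/73 -180/4453 -735/4453 -1 -4 E
4 60/137 60/241 -3120/33017 -990/33017 -2 -4 S
5 5/12 3/8 -1/48 -1/6 -2 -3 E
6 20/51 12/53 -224/2703 -82/2703 -3 -3 S
7 6/17 30/89 -12/1513 -243/1513 -3 -2 E
final -4 -2 S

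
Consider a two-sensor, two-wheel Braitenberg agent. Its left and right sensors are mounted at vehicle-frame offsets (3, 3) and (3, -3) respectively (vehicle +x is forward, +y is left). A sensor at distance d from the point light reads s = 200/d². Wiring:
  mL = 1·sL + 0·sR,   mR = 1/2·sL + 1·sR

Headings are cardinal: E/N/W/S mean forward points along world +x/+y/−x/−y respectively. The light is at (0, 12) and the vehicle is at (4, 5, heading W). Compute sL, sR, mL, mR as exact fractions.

left sensor world pos  = (1, 2); dL² = 101
right sensor world pos = (1, 8); dR² = 17
sL = 200/101 = 200/101
sR = 200/17 = 200/17
mL = 1·sL + 0·sR = 200/101
mR = 1/2·sL + 1·sR = 21900/1717

200/101 200/17 200/101 21900/1717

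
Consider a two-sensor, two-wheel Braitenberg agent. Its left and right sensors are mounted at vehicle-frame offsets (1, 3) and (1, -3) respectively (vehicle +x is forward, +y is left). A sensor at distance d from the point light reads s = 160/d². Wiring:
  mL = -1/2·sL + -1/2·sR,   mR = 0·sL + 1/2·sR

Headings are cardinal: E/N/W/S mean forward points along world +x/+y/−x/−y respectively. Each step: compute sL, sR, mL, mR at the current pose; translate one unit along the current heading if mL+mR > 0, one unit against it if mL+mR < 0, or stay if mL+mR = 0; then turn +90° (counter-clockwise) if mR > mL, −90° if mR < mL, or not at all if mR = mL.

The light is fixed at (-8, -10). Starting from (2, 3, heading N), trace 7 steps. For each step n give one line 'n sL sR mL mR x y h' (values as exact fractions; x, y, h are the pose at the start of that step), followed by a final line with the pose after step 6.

n=0: pose=(2,3,N); sL=32/49, sR=32/73; mL=-1952/3577, mR=16/73; mL+mR=-16/49 → advance -1; mR−mL=2736/3577 → turn +1·90°
n=1: pose=(2,2,W); sL=80/81, sR=80/153; mL=-1040/1377, mR=40/153; mL+mR=-40/81 → advance -1; mR−mL=1400/1377 → turn +1·90°
n=2: pose=(3,2,S); sL=160/317, sR=32/37; mL=-8032/11729, mR=16/37; mL+mR=-80/317 → advance -1; mR−mL=13104/11729 → turn +1·90°
n=3: pose=(3,3,E); sL=2/5, sR=40/61; mL=-161/305, mR=20/61; mL+mR=-1/5 → advance -1; mR−mL=261/305 → turn +1·90°
n=4: pose=(2,3,N); sL=32/49, sR=32/73; mL=-1952/3577, mR=16/73; mL+mR=-16/49 → advance -1; mR−mL=2736/3577 → turn +1·90°
n=5: pose=(2,2,W); sL=80/81, sR=80/153; mL=-1040/1377, mR=40/153; mL+mR=-40/81 → advance -1; mR−mL=1400/1377 → turn +1·90°
n=6: pose=(3,2,S); sL=160/317, sR=32/37; mL=-8032/11729, mR=16/37; mL+mR=-80/317 → advance -1; mR−mL=13104/11729 → turn +1·90°

0 32/49 32/73 -1952/3577 16/73 2 3 N
1 80/81 80/153 -1040/1377 40/153 2 2 W
2 160/317 32/37 -8032/11729 16/37 3 2 S
3 2/5 40/61 -161/305 20/61 3 3 E
4 32/49 32/73 -1952/3577 16/73 2 3 N
5 80/81 80/153 -1040/1377 40/153 2 2 W
6 160/317 32/37 -8032/11729 16/37 3 2 S
final 3 3 E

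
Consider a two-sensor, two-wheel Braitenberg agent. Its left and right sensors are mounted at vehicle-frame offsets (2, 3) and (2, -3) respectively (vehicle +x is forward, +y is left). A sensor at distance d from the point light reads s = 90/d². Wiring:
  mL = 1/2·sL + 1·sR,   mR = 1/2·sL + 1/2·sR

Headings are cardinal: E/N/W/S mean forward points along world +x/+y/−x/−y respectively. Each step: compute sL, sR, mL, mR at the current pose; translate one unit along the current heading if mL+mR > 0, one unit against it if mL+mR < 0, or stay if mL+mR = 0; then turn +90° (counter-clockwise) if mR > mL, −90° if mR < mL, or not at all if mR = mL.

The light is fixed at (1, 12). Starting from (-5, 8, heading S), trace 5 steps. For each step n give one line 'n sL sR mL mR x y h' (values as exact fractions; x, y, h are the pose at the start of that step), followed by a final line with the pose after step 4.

n=0: pose=(-5,8,S); sL=2, sR=10/13; mL=23/13, mR=18/13; mL+mR=41/13 → advance +1; mR−mL=-5/13 → turn -1·90°
n=1: pose=(-5,7,W); sL=45/64, sR=45/34; mL=3645/2176, mR=2205/2176; mL+mR=2925/1088 → advance +1; mR−mL=-45/68 → turn -1·90°
n=2: pose=(-6,7,N); sL=90/109, sR=18/5; mL=2187/545, mR=1206/545; mL+mR=3393/545 → advance +1; mR−mL=-9/5 → turn -1·90°
n=3: pose=(-6,8,E); sL=45/13, sR=45/37; mL=2835/962, mR=1125/481; mL+mR=5085/962 → advance +1; mR−mL=-45/74 → turn -1·90°
n=4: pose=(-5,8,S); sL=2, sR=10/13; mL=23/13, mR=18/13; mL+mR=41/13 → advance +1; mR−mL=-5/13 → turn -1·90°

0 2 10/13 23/13 18/13 -5 8 S
1 45/64 45/34 3645/2176 2205/2176 -5 7 W
2 90/109 18/5 2187/545 1206/545 -6 7 N
3 45/13 45/37 2835/962 1125/481 -6 8 E
4 2 10/13 23/13 18/13 -5 8 S
final -5 7 W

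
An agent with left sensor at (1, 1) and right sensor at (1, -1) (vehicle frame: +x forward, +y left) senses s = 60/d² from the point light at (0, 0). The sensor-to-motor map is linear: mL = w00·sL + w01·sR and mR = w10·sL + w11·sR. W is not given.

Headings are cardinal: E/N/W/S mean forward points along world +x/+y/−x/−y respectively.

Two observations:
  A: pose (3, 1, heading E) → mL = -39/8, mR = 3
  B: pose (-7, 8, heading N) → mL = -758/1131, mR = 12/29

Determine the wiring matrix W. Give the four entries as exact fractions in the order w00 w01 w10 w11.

-1 -1/2 1 0

obs A: pose=(3,1,E) → sL=3, sR=15/4, mL=-39/8, mR=3
obs B: pose=(-7,8,N) → sL=12/29, sR=20/39, mL=-758/1131, mR=12/29
sensor matrix S = [[3, 15/4], [12/29, 20/39]]; det S = -5/377
solve [mL_A; mL_B] = S·[w00; w01] and [mR_A; mR_B] = S·[w10; w11]:
  w00 = -1, w01 = -1/2, w10 = 1, w11 = 0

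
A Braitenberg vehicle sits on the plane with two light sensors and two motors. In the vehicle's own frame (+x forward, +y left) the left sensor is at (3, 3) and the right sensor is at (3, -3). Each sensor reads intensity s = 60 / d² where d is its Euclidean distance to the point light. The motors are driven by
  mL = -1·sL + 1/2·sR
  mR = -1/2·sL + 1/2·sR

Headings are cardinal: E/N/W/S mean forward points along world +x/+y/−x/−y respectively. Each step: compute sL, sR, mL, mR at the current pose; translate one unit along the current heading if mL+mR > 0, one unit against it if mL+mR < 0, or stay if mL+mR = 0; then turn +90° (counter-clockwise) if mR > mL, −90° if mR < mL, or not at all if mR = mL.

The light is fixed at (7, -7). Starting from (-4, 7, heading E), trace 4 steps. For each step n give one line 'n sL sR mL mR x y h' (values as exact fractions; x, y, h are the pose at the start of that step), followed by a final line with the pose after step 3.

n=0: pose=(-4,7,E); sL=60/353, sR=12/37; mL=-102/13061, mR=1008/13061; mL+mR=906/13061 → advance +1; mR−mL=30/353 → turn +1·90°
n=1: pose=(-3,7,N); sL=30/229, sR=30/169; mL=-1635/38701, mR=900/38701; mL+mR=-735/38701 → advance -1; mR−mL=15/229 → turn +1·90°
n=2: pose=(-3,6,W); sL=60/269, sR=12/85; mL=-3486/22865, mR=-936/22865; mL+mR=-4422/22865 → advance -1; mR−mL=30/269 → turn +1·90°
n=3: pose=(-2,6,S); sL=15/34, sR=15/61; mL=-330/1037, mR=-405/4148; mL+mR=-1725/4148 → advance -1; mR−mL=15/68 → turn +1·90°

0 60/353 12/37 -102/13061 1008/13061 -4 7 E
1 30/229 30/169 -1635/38701 900/38701 -3 7 N
2 60/269 12/85 -3486/22865 -936/22865 -3 6 W
3 15/34 15/61 -330/1037 -405/4148 -2 6 S
final -2 7 E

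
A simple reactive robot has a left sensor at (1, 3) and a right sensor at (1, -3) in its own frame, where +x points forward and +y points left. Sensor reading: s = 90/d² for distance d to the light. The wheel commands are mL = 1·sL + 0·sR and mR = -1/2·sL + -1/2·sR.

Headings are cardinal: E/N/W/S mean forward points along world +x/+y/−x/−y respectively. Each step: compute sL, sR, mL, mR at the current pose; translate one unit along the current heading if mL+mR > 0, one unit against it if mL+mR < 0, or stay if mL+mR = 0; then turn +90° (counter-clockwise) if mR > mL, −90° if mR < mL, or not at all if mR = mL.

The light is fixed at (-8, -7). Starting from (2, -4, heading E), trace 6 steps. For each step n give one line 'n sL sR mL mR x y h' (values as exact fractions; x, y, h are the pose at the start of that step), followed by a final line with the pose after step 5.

n=0: pose=(2,-4,E); sL=90/157, sR=90/121; mL=90/157, mR=-12510/18997; mL+mR=-1620/18997 → advance -1; mR−mL=-23400/18997 → turn -1·90°
n=1: pose=(1,-4,S); sL=45/74, sR=9/4; mL=45/74, mR=-423/296; mL+mR=-243/296 → advance -1; mR−mL=-603/296 → turn -1·90°
n=2: pose=(1,-3,W); sL=18/13, sR=90/113; mL=18/13, mR=-1602/1469; mL+mR=432/1469 → advance +1; mR−mL=-3636/1469 → turn -1·90°
n=3: pose=(0,-3,N); sL=9/5, sR=45/73; mL=9/5, mR=-441/365; mL+mR=216/365 → advance +1; mR−mL=-1098/365 → turn -1·90°
n=4: pose=(0,-2,E); sL=18/29, sR=18/17; mL=18/29, mR=-414/493; mL+mR=-108/493 → advance -1; mR−mL=-720/493 → turn -1·90°
n=5: pose=(-1,-2,S); sL=45/58, sR=45/16; mL=45/58, mR=-1665/928; mL+mR=-945/928 → advance -1; mR−mL=-2385/928 → turn -1·90°

0 90/157 90/121 90/157 -12510/18997 2 -4 E
1 45/74 9/4 45/74 -423/296 1 -4 S
2 18/13 90/113 18/13 -1602/1469 1 -3 W
3 9/5 45/73 9/5 -441/365 0 -3 N
4 18/29 18/17 18/29 -414/493 0 -2 E
5 45/58 45/16 45/58 -1665/928 -1 -2 S
final -1 -1 W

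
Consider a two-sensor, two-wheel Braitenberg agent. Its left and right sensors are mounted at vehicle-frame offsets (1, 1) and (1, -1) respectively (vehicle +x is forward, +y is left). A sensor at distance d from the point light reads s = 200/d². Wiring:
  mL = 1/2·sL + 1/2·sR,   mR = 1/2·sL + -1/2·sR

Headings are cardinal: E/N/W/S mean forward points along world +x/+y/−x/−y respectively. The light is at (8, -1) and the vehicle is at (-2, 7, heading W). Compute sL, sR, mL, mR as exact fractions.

20/17 100/101 1860/1717 160/1717

left sensor world pos  = (-3, 6); dL² = 170
right sensor world pos = (-3, 8); dR² = 202
sL = 200/170 = 20/17
sR = 200/202 = 100/101
mL = 1/2·sL + 1/2·sR = 1860/1717
mR = 1/2·sL + -1/2·sR = 160/1717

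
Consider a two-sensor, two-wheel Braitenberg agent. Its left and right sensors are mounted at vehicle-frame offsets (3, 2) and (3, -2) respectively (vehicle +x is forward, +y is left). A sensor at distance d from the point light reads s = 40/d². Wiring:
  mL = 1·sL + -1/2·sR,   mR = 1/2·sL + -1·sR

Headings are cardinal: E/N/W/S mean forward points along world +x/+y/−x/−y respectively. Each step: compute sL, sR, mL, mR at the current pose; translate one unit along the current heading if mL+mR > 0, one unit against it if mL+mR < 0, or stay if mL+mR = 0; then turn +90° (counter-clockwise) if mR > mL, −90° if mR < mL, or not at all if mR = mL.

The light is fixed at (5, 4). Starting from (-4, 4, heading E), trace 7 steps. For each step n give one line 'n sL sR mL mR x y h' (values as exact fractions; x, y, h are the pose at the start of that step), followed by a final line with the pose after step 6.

n=0: pose=(-4,4,E); sL=1, sR=1; mL=1/2, mR=-1/2; mL+mR=0 → advance +0; mR−mL=-1 → turn -1·90°
n=1: pose=(-4,4,S); sL=20/29, sR=4/13; mL=202/377, mR=14/377; mL+mR=216/377 → advance +1; mR−mL=-188/377 → turn -1·90°
n=2: pose=(-4,3,W); sL=40/153, sR=8/29; mL=548/4437, mR=-644/4437; mL+mR=-32/1479 → advance -1; mR−mL=-1192/4437 → turn -1·90°
n=3: pose=(-3,3,N); sL=5/13, sR=1; mL=-3/26, mR=-21/26; mL+mR=-12/13 → advance -1; mR−mL=-9/13 → turn -1·90°
n=4: pose=(-3,2,E); sL=8/5, sR=40/41; mL=228/205, mR=-36/205; mL+mR=192/205 → advance +1; mR−mL=-264/205 → turn -1·90°
n=5: pose=(-2,2,S); sL=4/5, sR=20/53; mL=162/265, mR=6/265; mL+mR=168/265 → advance +1; mR−mL=-156/265 → turn -1·90°
n=6: pose=(-2,1,W); sL=8/25, sR=40/101; mL=308/2525, mR=-596/2525; mL+mR=-288/2525 → advance -1; mR−mL=-904/2525 → turn -1·90°

0 1 1 1/2 -1/2 -4 4 E
1 20/29 4/13 202/377 14/377 -4 4 S
2 40/153 8/29 548/4437 -644/4437 -4 3 W
3 5/13 1 -3/26 -21/26 -3 3 N
4 8/5 40/41 228/205 -36/205 -3 2 E
5 4/5 20/53 162/265 6/265 -2 2 S
6 8/25 40/101 308/2525 -596/2525 -2 1 W
final -1 1 N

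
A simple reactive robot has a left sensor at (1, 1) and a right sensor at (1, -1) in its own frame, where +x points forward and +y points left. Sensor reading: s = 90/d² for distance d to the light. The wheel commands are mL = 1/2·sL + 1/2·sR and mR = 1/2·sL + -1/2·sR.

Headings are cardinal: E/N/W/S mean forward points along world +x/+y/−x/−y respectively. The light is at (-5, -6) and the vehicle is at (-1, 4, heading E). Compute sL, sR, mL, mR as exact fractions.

45/73 45/53 2835/3869 -450/3869

left sensor world pos  = (0, 5); dL² = 146
right sensor world pos = (0, 3); dR² = 106
sL = 90/146 = 45/73
sR = 90/106 = 45/53
mL = 1/2·sL + 1/2·sR = 2835/3869
mR = 1/2·sL + -1/2·sR = -450/3869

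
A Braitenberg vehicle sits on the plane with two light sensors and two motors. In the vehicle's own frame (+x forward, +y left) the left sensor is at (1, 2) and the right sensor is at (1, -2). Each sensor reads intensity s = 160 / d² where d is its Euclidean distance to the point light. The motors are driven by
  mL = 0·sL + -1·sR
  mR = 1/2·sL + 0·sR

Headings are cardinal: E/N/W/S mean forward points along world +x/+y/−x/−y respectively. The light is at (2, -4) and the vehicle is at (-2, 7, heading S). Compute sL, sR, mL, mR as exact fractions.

left sensor world pos  = (0, 6); dL² = 104
right sensor world pos = (-4, 6); dR² = 136
sL = 160/104 = 20/13
sR = 160/136 = 20/17
mL = 0·sL + -1·sR = -20/17
mR = 1/2·sL + 0·sR = 10/13

20/13 20/17 -20/17 10/13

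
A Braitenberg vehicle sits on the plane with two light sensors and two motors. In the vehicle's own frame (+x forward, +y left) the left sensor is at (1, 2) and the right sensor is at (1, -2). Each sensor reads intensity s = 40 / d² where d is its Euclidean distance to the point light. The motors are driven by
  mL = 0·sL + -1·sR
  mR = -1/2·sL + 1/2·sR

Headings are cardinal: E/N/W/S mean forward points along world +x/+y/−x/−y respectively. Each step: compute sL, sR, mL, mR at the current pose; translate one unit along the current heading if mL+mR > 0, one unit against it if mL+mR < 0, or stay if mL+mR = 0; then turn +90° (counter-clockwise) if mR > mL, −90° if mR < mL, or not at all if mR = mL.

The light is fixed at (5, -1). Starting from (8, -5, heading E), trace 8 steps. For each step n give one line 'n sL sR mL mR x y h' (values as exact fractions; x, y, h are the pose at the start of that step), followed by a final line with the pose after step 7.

0 2 10/13 -10/13 -8/13 8 -5 E
1 40/9 8/5 -8/5 -64/45 7 -5 N
2 4/5 4 -4 8/5 7 -6 W
3 40/61 40/37 -40/37 480/2257 8 -6 S
4 2 10/13 -10/13 -8/13 8 -5 E
5 40/9 8/5 -8/5 -64/45 7 -5 N
6 4/5 4 -4 8/5 7 -6 W
7 40/61 40/37 -40/37 480/2257 8 -6 S
final 8 -5 E

n=0: pose=(8,-5,E); sL=2, sR=10/13; mL=-10/13, mR=-8/13; mL+mR=-18/13 → advance -1; mR−mL=2/13 → turn +1·90°
n=1: pose=(7,-5,N); sL=40/9, sR=8/5; mL=-8/5, mR=-64/45; mL+mR=-136/45 → advance -1; mR−mL=8/45 → turn +1·90°
n=2: pose=(7,-6,W); sL=4/5, sR=4; mL=-4, mR=8/5; mL+mR=-12/5 → advance -1; mR−mL=28/5 → turn +1·90°
n=3: pose=(8,-6,S); sL=40/61, sR=40/37; mL=-40/37, mR=480/2257; mL+mR=-1960/2257 → advance -1; mR−mL=2920/2257 → turn +1·90°
n=4: pose=(8,-5,E); sL=2, sR=10/13; mL=-10/13, mR=-8/13; mL+mR=-18/13 → advance -1; mR−mL=2/13 → turn +1·90°
n=5: pose=(7,-5,N); sL=40/9, sR=8/5; mL=-8/5, mR=-64/45; mL+mR=-136/45 → advance -1; mR−mL=8/45 → turn +1·90°
n=6: pose=(7,-6,W); sL=4/5, sR=4; mL=-4, mR=8/5; mL+mR=-12/5 → advance -1; mR−mL=28/5 → turn +1·90°
n=7: pose=(8,-6,S); sL=40/61, sR=40/37; mL=-40/37, mR=480/2257; mL+mR=-1960/2257 → advance -1; mR−mL=2920/2257 → turn +1·90°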